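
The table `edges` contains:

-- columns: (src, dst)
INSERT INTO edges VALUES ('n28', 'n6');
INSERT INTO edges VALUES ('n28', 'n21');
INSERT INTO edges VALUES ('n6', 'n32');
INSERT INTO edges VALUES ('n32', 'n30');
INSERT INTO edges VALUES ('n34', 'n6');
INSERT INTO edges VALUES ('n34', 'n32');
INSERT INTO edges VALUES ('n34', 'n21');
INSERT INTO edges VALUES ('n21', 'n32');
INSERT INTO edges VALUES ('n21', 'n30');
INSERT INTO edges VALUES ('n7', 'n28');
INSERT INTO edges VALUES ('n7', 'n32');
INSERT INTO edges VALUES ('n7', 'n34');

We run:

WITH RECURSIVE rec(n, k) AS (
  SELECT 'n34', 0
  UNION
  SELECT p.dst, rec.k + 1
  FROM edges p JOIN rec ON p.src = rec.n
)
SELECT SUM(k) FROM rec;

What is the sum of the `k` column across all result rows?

Base: (n34, k=0).
Iteration 1: edges from {n34} -> (n21, k=1), (n32, k=1), (n6, k=1).
Iteration 2: edges from {n21,n32,n6} -> (n30, k=2), (n32, k=2). [UNION drops 2 duplicate row(s)]
Iteration 3: edges from {n30,n32} -> (n30, k=3).
Iteration 4: no outgoing edges from {n30}; recursion stops.
SUM(k) = 0 + 1 + 1 + 1 + 2 + 2 + 3 = 10.

10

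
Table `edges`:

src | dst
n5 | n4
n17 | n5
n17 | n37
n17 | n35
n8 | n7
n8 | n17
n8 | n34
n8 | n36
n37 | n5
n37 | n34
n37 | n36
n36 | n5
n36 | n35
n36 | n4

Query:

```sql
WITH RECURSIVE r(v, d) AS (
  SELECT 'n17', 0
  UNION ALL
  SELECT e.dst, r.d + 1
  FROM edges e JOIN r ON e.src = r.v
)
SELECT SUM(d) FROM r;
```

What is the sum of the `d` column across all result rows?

Base: (n17, d=0).
Iteration 1: edges from {n17} -> (n35, d=1), (n37, d=1), (n5, d=1).
Iteration 2: edges from {n35,n37,n5} -> (n34, d=2), (n36, d=2), (n4, d=2), (n5, d=2).
Iteration 3: edges from {n34,n36,n4,n5} -> (n35, d=3), (n4, d=3) x2, (n5, d=3). [UNION ALL keeps all 4 new rows, including repeats]
Iteration 4: edges from {n35,n4,n5} -> (n4, d=4).
Iteration 5: no outgoing edges from {n4}; recursion stops.
SUM(d) = 0 + 1 + 1 + 1 + 2 + 2 + 2 + 2 + 3 + 3 + 3 + 3 + 4 = 27.

27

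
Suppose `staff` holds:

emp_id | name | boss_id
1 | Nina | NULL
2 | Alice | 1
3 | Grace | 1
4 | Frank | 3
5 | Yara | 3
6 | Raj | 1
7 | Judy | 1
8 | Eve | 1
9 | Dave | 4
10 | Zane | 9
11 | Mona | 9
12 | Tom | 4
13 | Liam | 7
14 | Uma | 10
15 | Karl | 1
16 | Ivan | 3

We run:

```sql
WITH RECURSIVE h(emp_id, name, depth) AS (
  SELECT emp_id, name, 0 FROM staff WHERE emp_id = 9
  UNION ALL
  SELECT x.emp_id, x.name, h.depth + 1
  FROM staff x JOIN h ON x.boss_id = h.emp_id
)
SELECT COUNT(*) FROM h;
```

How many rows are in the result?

4

Base: emp_id=9 (Dave) at depth 0.
Iteration 1: rows with boss_id in {9} -> Zane (id 10, depth 1), Mona (id 11, depth 1).
Iteration 2: rows with boss_id in {10,11} -> Uma (id 14, depth 2).
Iteration 3: no rows with boss_id in {14}; recursion stops.
Total rows emitted: 4.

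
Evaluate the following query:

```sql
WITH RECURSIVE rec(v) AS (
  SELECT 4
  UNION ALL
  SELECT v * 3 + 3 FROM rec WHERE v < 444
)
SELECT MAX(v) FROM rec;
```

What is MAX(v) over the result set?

Base: v=4.
Iteration 1: 4 < 444 holds -> v = 4 * 3 + 3 = 15.
Iteration 2: 15 < 444 holds -> v = 15 * 3 + 3 = 48.
Iteration 3: 48 < 444 holds -> v = 48 * 3 + 3 = 147.
Iteration 4: 147 < 444 holds -> v = 147 * 3 + 3 = 444.
Iteration 5: 444 < 444 fails; recursion stops.
v values: 4, 15, 48, 147, 444; the maximum is 444.

444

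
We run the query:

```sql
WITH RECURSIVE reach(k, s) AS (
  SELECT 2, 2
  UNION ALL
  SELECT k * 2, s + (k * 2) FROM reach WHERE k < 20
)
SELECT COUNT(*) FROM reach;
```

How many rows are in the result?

Base: k=2, s=2.
Iteration 1: 2 < 20 holds -> k = 2 * 2 = 4, s = 2 + 4 = 6.
Iteration 2: 4 < 20 holds -> k = 4 * 2 = 8, s = 6 + 8 = 14.
Iteration 3: 8 < 20 holds -> k = 8 * 2 = 16, s = 14 + 16 = 30.
Iteration 4: 16 < 20 holds -> k = 16 * 2 = 32, s = 30 + 32 = 62.
Iteration 5: 32 < 20 fails; recursion stops.
Total rows emitted: 5.

5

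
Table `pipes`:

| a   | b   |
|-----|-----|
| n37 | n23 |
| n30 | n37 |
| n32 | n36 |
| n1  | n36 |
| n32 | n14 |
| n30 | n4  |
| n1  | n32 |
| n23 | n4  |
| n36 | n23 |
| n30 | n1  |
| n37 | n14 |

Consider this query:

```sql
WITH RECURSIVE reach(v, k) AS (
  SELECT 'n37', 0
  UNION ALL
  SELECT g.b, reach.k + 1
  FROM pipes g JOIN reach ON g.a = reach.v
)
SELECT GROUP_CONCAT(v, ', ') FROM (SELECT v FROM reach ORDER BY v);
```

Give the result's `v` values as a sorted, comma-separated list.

Base: (n37, k=0).
Iteration 1: edges from {n37} -> (n14, k=1), (n23, k=1).
Iteration 2: edges from {n14,n23} -> (n4, k=2).
Iteration 3: no outgoing edges from {n4}; recursion stops.

n14, n23, n37, n4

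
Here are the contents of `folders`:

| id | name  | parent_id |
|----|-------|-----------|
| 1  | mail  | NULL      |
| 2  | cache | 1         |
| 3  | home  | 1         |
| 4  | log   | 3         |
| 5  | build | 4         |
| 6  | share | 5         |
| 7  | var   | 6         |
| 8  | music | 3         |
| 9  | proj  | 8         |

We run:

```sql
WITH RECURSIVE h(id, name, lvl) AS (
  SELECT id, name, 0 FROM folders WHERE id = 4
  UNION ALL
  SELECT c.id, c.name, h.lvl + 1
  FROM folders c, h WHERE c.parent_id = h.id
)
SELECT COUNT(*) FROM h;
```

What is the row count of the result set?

4

Base: id=4 (log) at lvl 0.
Iteration 1: rows with parent_id in {4} -> build (id 5, lvl 1).
Iteration 2: rows with parent_id in {5} -> share (id 6, lvl 2).
Iteration 3: rows with parent_id in {6} -> var (id 7, lvl 3).
Iteration 4: no rows with parent_id in {7}; recursion stops.
Total rows emitted: 4.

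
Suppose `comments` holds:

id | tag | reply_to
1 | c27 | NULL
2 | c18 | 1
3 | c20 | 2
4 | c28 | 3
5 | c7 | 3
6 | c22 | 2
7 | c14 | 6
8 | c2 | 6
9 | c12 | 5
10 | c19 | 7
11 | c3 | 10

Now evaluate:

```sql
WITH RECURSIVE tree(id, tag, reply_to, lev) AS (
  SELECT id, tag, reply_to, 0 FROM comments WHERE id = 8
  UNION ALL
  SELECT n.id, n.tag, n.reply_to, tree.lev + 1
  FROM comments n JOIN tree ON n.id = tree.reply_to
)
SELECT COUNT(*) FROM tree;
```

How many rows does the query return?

4

Base: id=8 (c2), reply_to=6, lev 0.
Iteration 1: join on id=6 -> c22 (id 6, reply_to=2, lev 1).
Iteration 2: join on id=2 -> c18 (id 2, reply_to=1, lev 2).
Iteration 3: join on id=1 -> c27 (id 1, reply_to=NULL, lev 3).
Iteration 4: reply_to is NULL; no match; recursion stops.
Total rows emitted: 4.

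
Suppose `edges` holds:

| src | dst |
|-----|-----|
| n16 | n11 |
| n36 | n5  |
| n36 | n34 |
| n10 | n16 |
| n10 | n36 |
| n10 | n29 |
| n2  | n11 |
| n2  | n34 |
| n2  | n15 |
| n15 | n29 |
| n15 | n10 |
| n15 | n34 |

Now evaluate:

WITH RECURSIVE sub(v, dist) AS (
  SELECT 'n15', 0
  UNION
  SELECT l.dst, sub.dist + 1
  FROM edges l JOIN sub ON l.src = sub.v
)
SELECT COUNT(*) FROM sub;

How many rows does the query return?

10

Base: (n15, dist=0).
Iteration 1: edges from {n15} -> (n10, dist=1), (n29, dist=1), (n34, dist=1).
Iteration 2: edges from {n10,n29,n34} -> (n16, dist=2), (n29, dist=2), (n36, dist=2).
Iteration 3: edges from {n16,n29,n36} -> (n11, dist=3), (n34, dist=3), (n5, dist=3).
Iteration 4: no outgoing edges from {n11,n34,n5}; recursion stops.
Total rows emitted: 10.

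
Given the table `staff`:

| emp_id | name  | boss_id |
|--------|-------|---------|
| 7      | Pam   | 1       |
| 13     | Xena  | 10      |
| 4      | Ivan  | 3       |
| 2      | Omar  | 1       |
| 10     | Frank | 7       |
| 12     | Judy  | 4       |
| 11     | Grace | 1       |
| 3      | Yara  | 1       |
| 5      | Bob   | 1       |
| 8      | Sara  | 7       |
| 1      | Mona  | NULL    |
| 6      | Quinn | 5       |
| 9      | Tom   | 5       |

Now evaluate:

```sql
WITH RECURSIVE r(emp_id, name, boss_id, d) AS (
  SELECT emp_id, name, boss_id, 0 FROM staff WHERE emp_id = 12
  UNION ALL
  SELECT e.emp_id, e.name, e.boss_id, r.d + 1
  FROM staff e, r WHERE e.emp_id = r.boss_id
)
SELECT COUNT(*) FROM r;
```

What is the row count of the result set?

4

Base: emp_id=12 (Judy), boss_id=4, d 0.
Iteration 1: join on emp_id=4 -> Ivan (id 4, boss_id=3, d 1).
Iteration 2: join on emp_id=3 -> Yara (id 3, boss_id=1, d 2).
Iteration 3: join on emp_id=1 -> Mona (id 1, boss_id=NULL, d 3).
Iteration 4: boss_id is NULL; no match; recursion stops.
Total rows emitted: 4.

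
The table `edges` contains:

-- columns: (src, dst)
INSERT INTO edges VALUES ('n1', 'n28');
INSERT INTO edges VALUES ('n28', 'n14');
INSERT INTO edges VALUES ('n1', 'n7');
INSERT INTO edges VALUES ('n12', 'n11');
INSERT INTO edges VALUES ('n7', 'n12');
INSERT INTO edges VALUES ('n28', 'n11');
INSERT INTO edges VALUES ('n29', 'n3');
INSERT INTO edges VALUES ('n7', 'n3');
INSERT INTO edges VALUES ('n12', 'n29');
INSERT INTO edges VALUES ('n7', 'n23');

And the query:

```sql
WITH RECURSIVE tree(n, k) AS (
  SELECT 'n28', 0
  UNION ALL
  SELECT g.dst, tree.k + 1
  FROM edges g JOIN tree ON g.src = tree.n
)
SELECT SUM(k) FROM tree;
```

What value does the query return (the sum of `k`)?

Base: (n28, k=0).
Iteration 1: edges from {n28} -> (n11, k=1), (n14, k=1).
Iteration 2: no outgoing edges from {n11,n14}; recursion stops.
SUM(k) = 0 + 1 + 1 = 2.

2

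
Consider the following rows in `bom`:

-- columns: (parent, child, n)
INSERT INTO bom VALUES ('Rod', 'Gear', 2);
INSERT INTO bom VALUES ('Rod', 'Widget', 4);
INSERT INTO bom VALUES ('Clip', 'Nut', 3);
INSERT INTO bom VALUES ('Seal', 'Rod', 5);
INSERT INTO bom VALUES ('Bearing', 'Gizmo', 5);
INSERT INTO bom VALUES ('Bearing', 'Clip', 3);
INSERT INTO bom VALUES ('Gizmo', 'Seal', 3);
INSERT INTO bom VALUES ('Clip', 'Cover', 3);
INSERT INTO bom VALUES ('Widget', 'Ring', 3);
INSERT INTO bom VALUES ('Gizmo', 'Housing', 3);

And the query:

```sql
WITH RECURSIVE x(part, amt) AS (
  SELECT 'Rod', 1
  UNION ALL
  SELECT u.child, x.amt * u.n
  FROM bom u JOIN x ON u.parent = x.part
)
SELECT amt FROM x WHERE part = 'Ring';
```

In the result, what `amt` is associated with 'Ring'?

12

Base: (Rod, amt=1).
Iteration 1: components of {Rod} -> Gear = 1*2 = 2, Widget = 1*4 = 4.
Iteration 2: components of {Gear,Widget} -> Ring = 4*3 = 12.
Iteration 3: no further components; recursion stops.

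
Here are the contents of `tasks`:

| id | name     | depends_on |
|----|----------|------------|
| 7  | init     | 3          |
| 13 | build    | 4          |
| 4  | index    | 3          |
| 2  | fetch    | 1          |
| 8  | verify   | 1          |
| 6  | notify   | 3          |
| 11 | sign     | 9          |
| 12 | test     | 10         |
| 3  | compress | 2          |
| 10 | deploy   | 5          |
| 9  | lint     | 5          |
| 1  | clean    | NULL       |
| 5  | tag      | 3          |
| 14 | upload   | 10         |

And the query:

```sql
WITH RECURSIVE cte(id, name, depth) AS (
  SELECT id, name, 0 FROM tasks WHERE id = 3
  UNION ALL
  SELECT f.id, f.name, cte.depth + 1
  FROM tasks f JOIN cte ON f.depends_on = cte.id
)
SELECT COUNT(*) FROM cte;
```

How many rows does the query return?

Base: id=3 (compress) at depth 0.
Iteration 1: rows with depends_on in {3} -> index (id 4, depth 1), tag (id 5, depth 1), notify (id 6, depth 1), init (id 7, depth 1).
Iteration 2: rows with depends_on in {4,5,6,7} -> lint (id 9, depth 2), deploy (id 10, depth 2), build (id 13, depth 2).
Iteration 3: rows with depends_on in {9,10,13} -> sign (id 11, depth 3), test (id 12, depth 3), upload (id 14, depth 3).
Iteration 4: no rows with depends_on in {11,12,14}; recursion stops.
Total rows emitted: 11.

11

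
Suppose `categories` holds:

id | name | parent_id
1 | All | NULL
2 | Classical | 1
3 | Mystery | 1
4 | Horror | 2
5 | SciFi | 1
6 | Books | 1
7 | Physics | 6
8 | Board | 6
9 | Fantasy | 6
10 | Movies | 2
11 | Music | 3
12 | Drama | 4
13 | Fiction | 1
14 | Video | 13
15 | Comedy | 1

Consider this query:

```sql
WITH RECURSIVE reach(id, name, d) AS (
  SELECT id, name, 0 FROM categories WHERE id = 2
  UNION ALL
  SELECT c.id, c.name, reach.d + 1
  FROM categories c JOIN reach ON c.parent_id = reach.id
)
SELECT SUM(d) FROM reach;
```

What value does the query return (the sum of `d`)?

4

Base: id=2 (Classical) at d 0.
Iteration 1: rows with parent_id in {2} -> Horror (id 4, d 1), Movies (id 10, d 1).
Iteration 2: rows with parent_id in {4,10} -> Drama (id 12, d 2).
Iteration 3: no rows with parent_id in {12}; recursion stops.
SUM(d) = 0 + 1 + 1 + 2 = 4.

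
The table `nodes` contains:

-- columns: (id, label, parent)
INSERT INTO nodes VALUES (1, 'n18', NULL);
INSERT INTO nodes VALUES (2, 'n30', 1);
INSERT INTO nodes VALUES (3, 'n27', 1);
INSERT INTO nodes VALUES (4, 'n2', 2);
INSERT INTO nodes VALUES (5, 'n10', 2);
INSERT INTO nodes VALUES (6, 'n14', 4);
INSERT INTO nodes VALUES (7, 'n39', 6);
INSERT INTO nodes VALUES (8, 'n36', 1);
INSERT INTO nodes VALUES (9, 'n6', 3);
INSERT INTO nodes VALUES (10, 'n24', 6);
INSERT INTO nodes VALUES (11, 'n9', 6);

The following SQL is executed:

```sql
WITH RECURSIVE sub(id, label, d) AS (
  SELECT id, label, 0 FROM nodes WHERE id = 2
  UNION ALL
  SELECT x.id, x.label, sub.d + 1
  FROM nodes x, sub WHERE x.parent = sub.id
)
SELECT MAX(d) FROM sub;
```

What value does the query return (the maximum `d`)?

3

Base: id=2 (n30) at d 0.
Iteration 1: rows with parent in {2} -> n2 (id 4, d 1), n10 (id 5, d 1).
Iteration 2: rows with parent in {4,5} -> n14 (id 6, d 2).
Iteration 3: rows with parent in {6} -> n39 (id 7, d 3), n24 (id 10, d 3), n9 (id 11, d 3).
Iteration 4: no rows with parent in {7,10,11}; recursion stops.
d values: 0, 1, 1, 2, 3, 3, 3; the maximum is 3.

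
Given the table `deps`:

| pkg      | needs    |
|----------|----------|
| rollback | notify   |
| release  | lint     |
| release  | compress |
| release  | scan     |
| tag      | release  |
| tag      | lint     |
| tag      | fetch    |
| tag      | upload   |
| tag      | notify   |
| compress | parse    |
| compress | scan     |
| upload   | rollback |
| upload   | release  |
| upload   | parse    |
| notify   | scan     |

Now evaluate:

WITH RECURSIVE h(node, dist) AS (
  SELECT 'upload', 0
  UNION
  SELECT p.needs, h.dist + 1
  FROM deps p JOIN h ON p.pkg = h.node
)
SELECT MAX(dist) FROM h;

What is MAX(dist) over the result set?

Base: (upload, dist=0).
Iteration 1: edges from {upload} -> (parse, dist=1), (release, dist=1), (rollback, dist=1).
Iteration 2: edges from {parse,release,rollback} -> (compress, dist=2), (lint, dist=2), (notify, dist=2), (scan, dist=2).
Iteration 3: edges from {compress,lint,notify,scan} -> (parse, dist=3), (scan, dist=3). [UNION drops 1 duplicate row(s)]
Iteration 4: no outgoing edges from {parse,scan}; recursion stops.
dist values: 0, 1, 1, 1, 2, 2, 2, 2, 3, 3; the maximum is 3.

3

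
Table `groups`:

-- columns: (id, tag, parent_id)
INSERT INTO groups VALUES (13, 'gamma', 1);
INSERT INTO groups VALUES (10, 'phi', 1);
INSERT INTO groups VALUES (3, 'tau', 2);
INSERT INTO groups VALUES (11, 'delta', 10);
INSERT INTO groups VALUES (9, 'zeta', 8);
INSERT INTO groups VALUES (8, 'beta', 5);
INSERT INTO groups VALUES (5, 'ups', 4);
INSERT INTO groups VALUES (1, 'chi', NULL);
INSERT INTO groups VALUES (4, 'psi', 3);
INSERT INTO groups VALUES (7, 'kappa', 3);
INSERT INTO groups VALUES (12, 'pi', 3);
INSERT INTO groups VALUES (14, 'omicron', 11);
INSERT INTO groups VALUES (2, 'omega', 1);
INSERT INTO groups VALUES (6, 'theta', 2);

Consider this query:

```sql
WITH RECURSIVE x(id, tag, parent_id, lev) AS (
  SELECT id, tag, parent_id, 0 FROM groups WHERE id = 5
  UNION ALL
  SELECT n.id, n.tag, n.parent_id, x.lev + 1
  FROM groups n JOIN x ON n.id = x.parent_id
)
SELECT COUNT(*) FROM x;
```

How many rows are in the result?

5

Base: id=5 (ups), parent_id=4, lev 0.
Iteration 1: join on id=4 -> psi (id 4, parent_id=3, lev 1).
Iteration 2: join on id=3 -> tau (id 3, parent_id=2, lev 2).
Iteration 3: join on id=2 -> omega (id 2, parent_id=1, lev 3).
Iteration 4: join on id=1 -> chi (id 1, parent_id=NULL, lev 4).
Iteration 5: parent_id is NULL; no match; recursion stops.
Total rows emitted: 5.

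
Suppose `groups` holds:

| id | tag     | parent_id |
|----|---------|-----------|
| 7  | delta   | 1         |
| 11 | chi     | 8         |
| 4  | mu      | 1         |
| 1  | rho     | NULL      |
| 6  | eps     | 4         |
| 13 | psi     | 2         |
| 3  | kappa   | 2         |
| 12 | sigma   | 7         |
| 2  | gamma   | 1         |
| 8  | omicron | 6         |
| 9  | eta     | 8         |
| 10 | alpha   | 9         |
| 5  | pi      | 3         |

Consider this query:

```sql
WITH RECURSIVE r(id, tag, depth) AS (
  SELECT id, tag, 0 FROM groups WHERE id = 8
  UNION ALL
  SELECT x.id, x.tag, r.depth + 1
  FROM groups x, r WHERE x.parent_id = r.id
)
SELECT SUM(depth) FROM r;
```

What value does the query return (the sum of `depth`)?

Base: id=8 (omicron) at depth 0.
Iteration 1: rows with parent_id in {8} -> eta (id 9, depth 1), chi (id 11, depth 1).
Iteration 2: rows with parent_id in {9,11} -> alpha (id 10, depth 2).
Iteration 3: no rows with parent_id in {10}; recursion stops.
SUM(depth) = 0 + 1 + 1 + 2 = 4.

4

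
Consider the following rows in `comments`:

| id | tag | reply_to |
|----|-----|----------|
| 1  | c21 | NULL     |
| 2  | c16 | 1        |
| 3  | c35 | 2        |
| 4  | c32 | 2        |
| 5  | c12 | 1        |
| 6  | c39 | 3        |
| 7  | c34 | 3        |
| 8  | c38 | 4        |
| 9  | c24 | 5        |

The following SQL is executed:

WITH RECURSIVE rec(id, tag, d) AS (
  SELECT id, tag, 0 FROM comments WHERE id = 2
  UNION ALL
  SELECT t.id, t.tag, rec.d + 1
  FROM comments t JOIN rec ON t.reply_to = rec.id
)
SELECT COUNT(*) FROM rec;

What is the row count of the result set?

Base: id=2 (c16) at d 0.
Iteration 1: rows with reply_to in {2} -> c35 (id 3, d 1), c32 (id 4, d 1).
Iteration 2: rows with reply_to in {3,4} -> c39 (id 6, d 2), c34 (id 7, d 2), c38 (id 8, d 2).
Iteration 3: no rows with reply_to in {6,7,8}; recursion stops.
Total rows emitted: 6.

6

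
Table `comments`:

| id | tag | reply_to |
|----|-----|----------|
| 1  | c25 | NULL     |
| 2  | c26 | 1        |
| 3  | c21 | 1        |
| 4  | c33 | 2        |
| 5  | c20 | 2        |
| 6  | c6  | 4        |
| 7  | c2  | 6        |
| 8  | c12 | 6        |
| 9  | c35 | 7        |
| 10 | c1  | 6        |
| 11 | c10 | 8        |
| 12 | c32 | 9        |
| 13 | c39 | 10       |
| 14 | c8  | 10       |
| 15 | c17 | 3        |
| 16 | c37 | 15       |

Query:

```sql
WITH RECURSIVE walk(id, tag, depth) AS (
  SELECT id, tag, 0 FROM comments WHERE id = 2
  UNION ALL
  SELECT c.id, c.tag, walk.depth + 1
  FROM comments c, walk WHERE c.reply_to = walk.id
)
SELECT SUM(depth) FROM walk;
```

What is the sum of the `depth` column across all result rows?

Base: id=2 (c26) at depth 0.
Iteration 1: rows with reply_to in {2} -> c33 (id 4, depth 1), c20 (id 5, depth 1).
Iteration 2: rows with reply_to in {4,5} -> c6 (id 6, depth 2).
Iteration 3: rows with reply_to in {6} -> c2 (id 7, depth 3), c12 (id 8, depth 3), c1 (id 10, depth 3).
Iteration 4: rows with reply_to in {7,8,10} -> c35 (id 9, depth 4), c10 (id 11, depth 4), c39 (id 13, depth 4), c8 (id 14, depth 4).
Iteration 5: rows with reply_to in {9,11,13,14} -> c32 (id 12, depth 5).
Iteration 6: no rows with reply_to in {12}; recursion stops.
SUM(depth) = 0 + 1 + 1 + 2 + 3 + 3 + 3 + 4 + 4 + 4 + 4 + 5 = 34.

34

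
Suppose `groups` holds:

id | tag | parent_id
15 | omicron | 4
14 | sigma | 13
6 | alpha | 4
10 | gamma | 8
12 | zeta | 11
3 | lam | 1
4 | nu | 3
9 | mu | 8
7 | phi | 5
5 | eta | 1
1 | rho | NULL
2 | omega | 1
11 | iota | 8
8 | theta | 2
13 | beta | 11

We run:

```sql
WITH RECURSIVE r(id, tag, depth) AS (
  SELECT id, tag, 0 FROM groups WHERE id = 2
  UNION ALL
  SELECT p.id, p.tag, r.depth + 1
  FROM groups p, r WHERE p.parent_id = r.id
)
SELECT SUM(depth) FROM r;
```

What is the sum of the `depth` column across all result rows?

17

Base: id=2 (omega) at depth 0.
Iteration 1: rows with parent_id in {2} -> theta (id 8, depth 1).
Iteration 2: rows with parent_id in {8} -> mu (id 9, depth 2), gamma (id 10, depth 2), iota (id 11, depth 2).
Iteration 3: rows with parent_id in {9,10,11} -> zeta (id 12, depth 3), beta (id 13, depth 3).
Iteration 4: rows with parent_id in {12,13} -> sigma (id 14, depth 4).
Iteration 5: no rows with parent_id in {14}; recursion stops.
SUM(depth) = 0 + 1 + 2 + 2 + 2 + 3 + 3 + 4 = 17.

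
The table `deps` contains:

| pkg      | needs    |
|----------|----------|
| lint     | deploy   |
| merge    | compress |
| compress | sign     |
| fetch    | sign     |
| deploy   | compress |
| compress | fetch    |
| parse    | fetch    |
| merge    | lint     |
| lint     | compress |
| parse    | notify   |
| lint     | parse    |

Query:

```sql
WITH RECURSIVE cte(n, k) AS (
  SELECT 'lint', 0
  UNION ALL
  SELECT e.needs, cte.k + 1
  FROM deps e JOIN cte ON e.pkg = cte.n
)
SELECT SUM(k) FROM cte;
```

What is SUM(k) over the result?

Base: (lint, k=0).
Iteration 1: edges from {lint} -> (compress, k=1), (deploy, k=1), (parse, k=1).
Iteration 2: edges from {compress,deploy,parse} -> (compress, k=2), (fetch, k=2) x2, (notify, k=2), (sign, k=2). [UNION ALL keeps all 5 new rows, including repeats]
Iteration 3: edges from {compress,fetch,notify,sign} -> (fetch, k=3), (sign, k=3) x3. [UNION ALL keeps all 4 new rows, including repeats]
Iteration 4: edges from {fetch,sign} -> (sign, k=4).
Iteration 5: no outgoing edges from {sign}; recursion stops.
SUM(k) = 0 + 1 + 1 + 1 + 2 + 2 + 2 + 2 + 2 + 3 + 3 + 3 + 3 + 4 = 29.

29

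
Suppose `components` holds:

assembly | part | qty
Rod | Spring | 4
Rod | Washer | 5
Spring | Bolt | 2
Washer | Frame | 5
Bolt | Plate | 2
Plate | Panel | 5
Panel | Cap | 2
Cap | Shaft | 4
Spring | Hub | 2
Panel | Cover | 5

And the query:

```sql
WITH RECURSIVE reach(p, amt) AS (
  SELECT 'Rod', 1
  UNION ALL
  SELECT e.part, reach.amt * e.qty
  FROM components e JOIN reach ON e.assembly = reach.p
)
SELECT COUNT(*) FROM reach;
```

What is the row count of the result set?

Base: (Rod, amt=1).
Iteration 1: components of {Rod} -> Spring = 1*4 = 4, Washer = 1*5 = 5.
Iteration 2: components of {Spring,Washer} -> Bolt = 4*2 = 8, Frame = 5*5 = 25, Hub = 4*2 = 8.
Iteration 3: components of {Bolt,Frame,Hub} -> Plate = 8*2 = 16.
Iteration 4: components of {Plate} -> Panel = 16*5 = 80.
Iteration 5: components of {Panel} -> Cap = 80*2 = 160, Cover = 80*5 = 400.
Iteration 6: components of {Cap,Cover} -> Shaft = 160*4 = 640.
Iteration 7: no further components; recursion stops.
Total rows emitted: 11.

11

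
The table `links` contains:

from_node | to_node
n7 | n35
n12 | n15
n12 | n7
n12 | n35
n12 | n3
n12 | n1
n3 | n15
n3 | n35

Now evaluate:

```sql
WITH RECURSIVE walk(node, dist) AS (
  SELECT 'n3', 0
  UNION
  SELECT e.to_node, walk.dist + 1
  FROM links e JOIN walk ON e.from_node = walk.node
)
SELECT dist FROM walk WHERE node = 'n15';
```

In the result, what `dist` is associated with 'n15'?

Base: (n3, dist=0).
Iteration 1: edges from {n3} -> (n15, dist=1), (n35, dist=1).
Iteration 2: no outgoing edges from {n15,n35}; recursion stops.

1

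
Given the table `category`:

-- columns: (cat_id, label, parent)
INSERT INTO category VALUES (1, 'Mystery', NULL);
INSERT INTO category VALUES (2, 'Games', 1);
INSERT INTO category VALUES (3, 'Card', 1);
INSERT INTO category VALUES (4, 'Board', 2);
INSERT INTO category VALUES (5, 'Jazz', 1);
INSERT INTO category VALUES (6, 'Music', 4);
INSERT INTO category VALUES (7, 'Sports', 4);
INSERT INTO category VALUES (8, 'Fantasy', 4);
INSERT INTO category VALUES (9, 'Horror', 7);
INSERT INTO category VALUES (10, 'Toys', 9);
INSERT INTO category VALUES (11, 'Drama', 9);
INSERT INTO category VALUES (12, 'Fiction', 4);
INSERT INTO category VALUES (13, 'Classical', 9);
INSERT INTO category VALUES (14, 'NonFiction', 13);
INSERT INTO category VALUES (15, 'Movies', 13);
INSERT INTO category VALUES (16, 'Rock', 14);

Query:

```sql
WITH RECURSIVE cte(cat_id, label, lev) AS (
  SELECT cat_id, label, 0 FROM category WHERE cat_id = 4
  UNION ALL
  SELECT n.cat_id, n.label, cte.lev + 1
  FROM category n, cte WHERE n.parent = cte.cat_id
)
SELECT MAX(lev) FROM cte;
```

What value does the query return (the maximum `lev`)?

5

Base: cat_id=4 (Board) at lev 0.
Iteration 1: rows with parent in {4} -> Music (id 6, lev 1), Sports (id 7, lev 1), Fantasy (id 8, lev 1), Fiction (id 12, lev 1).
Iteration 2: rows with parent in {6,7,8,12} -> Horror (id 9, lev 2).
Iteration 3: rows with parent in {9} -> Toys (id 10, lev 3), Drama (id 11, lev 3), Classical (id 13, lev 3).
Iteration 4: rows with parent in {10,11,13} -> NonFiction (id 14, lev 4), Movies (id 15, lev 4).
Iteration 5: rows with parent in {14,15} -> Rock (id 16, lev 5).
Iteration 6: no rows with parent in {16}; recursion stops.
lev values: 0, 1, 1, 1, 1, 2, 3, 3, 3, 4, 4, 5; the maximum is 5.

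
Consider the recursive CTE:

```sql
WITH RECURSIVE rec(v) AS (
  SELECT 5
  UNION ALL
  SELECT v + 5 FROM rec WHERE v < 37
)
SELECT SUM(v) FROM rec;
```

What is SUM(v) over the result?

Base: v=5.
Iteration 1: 5 < 37 holds -> v = 5 + 5 = 10.
Iteration 2: 10 < 37 holds -> v = 10 + 5 = 15.
Iteration 3: 15 < 37 holds -> v = 15 + 5 = 20.
Iteration 4: 20 < 37 holds -> v = 20 + 5 = 25.
Iteration 5: 25 < 37 holds -> v = 25 + 5 = 30.
Iteration 6: 30 < 37 holds -> v = 30 + 5 = 35.
Iteration 7: 35 < 37 holds -> v = 35 + 5 = 40.
Iteration 8: 40 < 37 fails; recursion stops.
SUM(v) = 5 + 10 + 15 + 20 + 25 + 30 + 35 + 40 = 180.

180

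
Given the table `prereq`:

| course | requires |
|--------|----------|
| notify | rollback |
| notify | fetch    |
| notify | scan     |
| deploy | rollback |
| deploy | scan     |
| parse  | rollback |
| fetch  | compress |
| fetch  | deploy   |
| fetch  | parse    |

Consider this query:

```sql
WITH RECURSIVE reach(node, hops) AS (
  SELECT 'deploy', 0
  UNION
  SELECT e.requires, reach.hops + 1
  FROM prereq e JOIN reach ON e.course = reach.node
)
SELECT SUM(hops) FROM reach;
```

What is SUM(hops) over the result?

2

Base: (deploy, hops=0).
Iteration 1: edges from {deploy} -> (rollback, hops=1), (scan, hops=1).
Iteration 2: no outgoing edges from {rollback,scan}; recursion stops.
SUM(hops) = 0 + 1 + 1 = 2.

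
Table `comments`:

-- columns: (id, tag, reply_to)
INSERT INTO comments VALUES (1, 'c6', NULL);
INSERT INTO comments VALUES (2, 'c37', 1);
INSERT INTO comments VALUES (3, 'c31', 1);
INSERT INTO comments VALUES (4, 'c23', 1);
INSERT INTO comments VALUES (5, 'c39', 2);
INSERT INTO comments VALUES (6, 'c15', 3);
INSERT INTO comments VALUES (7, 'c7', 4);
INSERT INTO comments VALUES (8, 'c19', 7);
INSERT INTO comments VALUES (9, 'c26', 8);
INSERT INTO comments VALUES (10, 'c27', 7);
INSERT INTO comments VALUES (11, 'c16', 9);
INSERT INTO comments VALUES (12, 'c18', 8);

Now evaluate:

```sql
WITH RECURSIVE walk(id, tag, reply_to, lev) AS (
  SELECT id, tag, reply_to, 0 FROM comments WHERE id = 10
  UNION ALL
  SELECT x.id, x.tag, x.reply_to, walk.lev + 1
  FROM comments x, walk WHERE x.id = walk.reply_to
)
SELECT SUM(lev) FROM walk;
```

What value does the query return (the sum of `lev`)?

Base: id=10 (c27), reply_to=7, lev 0.
Iteration 1: join on id=7 -> c7 (id 7, reply_to=4, lev 1).
Iteration 2: join on id=4 -> c23 (id 4, reply_to=1, lev 2).
Iteration 3: join on id=1 -> c6 (id 1, reply_to=NULL, lev 3).
Iteration 4: reply_to is NULL; no match; recursion stops.
SUM(lev) = 0 + 1 + 2 + 3 = 6.

6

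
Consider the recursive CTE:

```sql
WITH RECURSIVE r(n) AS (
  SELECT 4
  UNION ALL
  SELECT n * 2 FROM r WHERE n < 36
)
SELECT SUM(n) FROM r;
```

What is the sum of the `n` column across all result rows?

Base: n=4.
Iteration 1: 4 < 36 holds -> n = 4 * 2 = 8.
Iteration 2: 8 < 36 holds -> n = 8 * 2 = 16.
Iteration 3: 16 < 36 holds -> n = 16 * 2 = 32.
Iteration 4: 32 < 36 holds -> n = 32 * 2 = 64.
Iteration 5: 64 < 36 fails; recursion stops.
SUM(n) = 4 + 8 + 16 + 32 + 64 = 124.

124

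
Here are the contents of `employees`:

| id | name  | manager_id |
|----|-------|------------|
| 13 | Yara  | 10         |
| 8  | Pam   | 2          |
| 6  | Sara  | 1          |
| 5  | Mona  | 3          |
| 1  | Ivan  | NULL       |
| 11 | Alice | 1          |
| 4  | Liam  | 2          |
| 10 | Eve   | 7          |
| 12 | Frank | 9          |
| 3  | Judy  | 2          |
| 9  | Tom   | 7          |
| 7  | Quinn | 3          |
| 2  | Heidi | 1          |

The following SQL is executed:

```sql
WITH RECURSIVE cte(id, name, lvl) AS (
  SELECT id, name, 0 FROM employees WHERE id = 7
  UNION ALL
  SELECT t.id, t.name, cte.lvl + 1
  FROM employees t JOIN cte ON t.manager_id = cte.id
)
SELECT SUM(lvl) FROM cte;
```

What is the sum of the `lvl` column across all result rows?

6

Base: id=7 (Quinn) at lvl 0.
Iteration 1: rows with manager_id in {7} -> Tom (id 9, lvl 1), Eve (id 10, lvl 1).
Iteration 2: rows with manager_id in {9,10} -> Frank (id 12, lvl 2), Yara (id 13, lvl 2).
Iteration 3: no rows with manager_id in {12,13}; recursion stops.
SUM(lvl) = 0 + 1 + 1 + 2 + 2 = 6.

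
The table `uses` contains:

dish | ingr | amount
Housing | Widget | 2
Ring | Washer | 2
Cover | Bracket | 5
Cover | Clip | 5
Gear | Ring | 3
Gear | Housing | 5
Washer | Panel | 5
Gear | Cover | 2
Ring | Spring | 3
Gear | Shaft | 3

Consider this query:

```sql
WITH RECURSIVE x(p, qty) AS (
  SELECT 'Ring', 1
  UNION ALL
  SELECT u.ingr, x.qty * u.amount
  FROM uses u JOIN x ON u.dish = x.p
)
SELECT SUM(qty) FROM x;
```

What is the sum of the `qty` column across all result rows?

16

Base: (Ring, qty=1).
Iteration 1: components of {Ring} -> Spring = 1*3 = 3, Washer = 1*2 = 2.
Iteration 2: components of {Spring,Washer} -> Panel = 2*5 = 10.
Iteration 3: no further components; recursion stops.
SUM(qty) = 1 + 2 + 3 + 10 = 16.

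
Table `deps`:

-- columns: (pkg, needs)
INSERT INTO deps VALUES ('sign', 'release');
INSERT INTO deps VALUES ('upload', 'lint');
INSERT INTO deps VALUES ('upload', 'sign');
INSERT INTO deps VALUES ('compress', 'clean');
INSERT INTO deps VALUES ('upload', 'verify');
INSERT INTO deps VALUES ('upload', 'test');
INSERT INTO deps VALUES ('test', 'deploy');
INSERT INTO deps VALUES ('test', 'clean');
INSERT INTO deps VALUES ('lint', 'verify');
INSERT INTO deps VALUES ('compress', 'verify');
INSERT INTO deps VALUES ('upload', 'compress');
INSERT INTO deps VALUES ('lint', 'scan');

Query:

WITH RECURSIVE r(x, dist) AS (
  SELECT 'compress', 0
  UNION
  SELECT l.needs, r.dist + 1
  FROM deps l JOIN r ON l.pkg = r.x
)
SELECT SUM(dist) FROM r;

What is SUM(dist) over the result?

Base: (compress, dist=0).
Iteration 1: edges from {compress} -> (clean, dist=1), (verify, dist=1).
Iteration 2: no outgoing edges from {clean,verify}; recursion stops.
SUM(dist) = 0 + 1 + 1 = 2.

2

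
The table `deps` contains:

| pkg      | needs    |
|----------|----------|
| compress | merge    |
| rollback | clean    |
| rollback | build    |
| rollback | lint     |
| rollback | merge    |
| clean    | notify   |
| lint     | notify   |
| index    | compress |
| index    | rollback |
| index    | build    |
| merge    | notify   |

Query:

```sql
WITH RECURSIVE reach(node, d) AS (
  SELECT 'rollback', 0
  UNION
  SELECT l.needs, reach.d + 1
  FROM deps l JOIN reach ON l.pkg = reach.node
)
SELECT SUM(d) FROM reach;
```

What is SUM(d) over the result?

6

Base: (rollback, d=0).
Iteration 1: edges from {rollback} -> (build, d=1), (clean, d=1), (lint, d=1), (merge, d=1).
Iteration 2: edges from {build,clean,lint,merge} -> (notify, d=2). [UNION drops 2 duplicate row(s)]
Iteration 3: no outgoing edges from {notify}; recursion stops.
SUM(d) = 0 + 1 + 1 + 1 + 1 + 2 = 6.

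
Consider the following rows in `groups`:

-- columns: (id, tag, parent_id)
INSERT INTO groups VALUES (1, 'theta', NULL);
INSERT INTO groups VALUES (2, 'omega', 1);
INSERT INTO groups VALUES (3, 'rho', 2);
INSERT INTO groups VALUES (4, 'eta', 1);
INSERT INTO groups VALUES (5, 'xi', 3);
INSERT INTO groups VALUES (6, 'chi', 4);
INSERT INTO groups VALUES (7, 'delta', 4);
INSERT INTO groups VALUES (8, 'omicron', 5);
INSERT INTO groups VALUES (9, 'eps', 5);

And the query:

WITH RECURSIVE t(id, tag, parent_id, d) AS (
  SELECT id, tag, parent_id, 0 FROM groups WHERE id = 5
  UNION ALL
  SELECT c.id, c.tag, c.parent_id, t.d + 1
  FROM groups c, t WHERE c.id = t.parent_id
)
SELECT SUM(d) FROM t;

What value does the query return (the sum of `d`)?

Base: id=5 (xi), parent_id=3, d 0.
Iteration 1: join on id=3 -> rho (id 3, parent_id=2, d 1).
Iteration 2: join on id=2 -> omega (id 2, parent_id=1, d 2).
Iteration 3: join on id=1 -> theta (id 1, parent_id=NULL, d 3).
Iteration 4: parent_id is NULL; no match; recursion stops.
SUM(d) = 0 + 1 + 2 + 3 = 6.

6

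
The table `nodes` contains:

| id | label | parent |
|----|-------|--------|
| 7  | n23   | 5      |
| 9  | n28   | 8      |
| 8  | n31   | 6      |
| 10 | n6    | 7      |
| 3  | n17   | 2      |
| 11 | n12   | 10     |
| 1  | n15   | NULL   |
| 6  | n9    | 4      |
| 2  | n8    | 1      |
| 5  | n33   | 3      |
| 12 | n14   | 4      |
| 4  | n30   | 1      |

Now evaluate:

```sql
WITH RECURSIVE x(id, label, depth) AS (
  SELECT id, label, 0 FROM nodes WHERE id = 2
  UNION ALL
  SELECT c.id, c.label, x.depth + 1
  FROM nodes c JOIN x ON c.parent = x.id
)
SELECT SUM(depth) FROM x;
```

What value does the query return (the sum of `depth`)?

15

Base: id=2 (n8) at depth 0.
Iteration 1: rows with parent in {2} -> n17 (id 3, depth 1).
Iteration 2: rows with parent in {3} -> n33 (id 5, depth 2).
Iteration 3: rows with parent in {5} -> n23 (id 7, depth 3).
Iteration 4: rows with parent in {7} -> n6 (id 10, depth 4).
Iteration 5: rows with parent in {10} -> n12 (id 11, depth 5).
Iteration 6: no rows with parent in {11}; recursion stops.
SUM(depth) = 0 + 1 + 2 + 3 + 4 + 5 = 15.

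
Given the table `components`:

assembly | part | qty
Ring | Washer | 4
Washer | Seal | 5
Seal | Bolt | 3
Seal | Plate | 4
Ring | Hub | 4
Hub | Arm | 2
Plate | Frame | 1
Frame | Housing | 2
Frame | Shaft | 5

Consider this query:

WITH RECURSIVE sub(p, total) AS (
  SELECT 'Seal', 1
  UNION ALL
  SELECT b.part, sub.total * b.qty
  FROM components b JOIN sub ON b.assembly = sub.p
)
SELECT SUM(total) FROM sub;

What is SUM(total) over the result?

Base: (Seal, total=1).
Iteration 1: components of {Seal} -> Bolt = 1*3 = 3, Plate = 1*4 = 4.
Iteration 2: components of {Bolt,Plate} -> Frame = 4*1 = 4.
Iteration 3: components of {Frame} -> Housing = 4*2 = 8, Shaft = 4*5 = 20.
Iteration 4: no further components; recursion stops.
SUM(total) = 1 + 3 + 4 + 4 + 8 + 20 = 40.

40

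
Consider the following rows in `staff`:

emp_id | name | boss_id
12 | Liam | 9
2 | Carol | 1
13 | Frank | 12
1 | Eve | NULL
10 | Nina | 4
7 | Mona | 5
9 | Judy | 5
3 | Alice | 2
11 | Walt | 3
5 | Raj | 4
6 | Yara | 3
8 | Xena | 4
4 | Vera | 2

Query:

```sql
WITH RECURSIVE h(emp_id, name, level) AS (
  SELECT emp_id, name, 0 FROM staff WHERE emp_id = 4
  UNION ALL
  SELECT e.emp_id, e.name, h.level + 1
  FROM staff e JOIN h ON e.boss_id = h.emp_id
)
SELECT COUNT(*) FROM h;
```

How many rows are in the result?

Base: emp_id=4 (Vera) at level 0.
Iteration 1: rows with boss_id in {4} -> Raj (id 5, level 1), Xena (id 8, level 1), Nina (id 10, level 1).
Iteration 2: rows with boss_id in {5,8,10} -> Mona (id 7, level 2), Judy (id 9, level 2).
Iteration 3: rows with boss_id in {7,9} -> Liam (id 12, level 3).
Iteration 4: rows with boss_id in {12} -> Frank (id 13, level 4).
Iteration 5: no rows with boss_id in {13}; recursion stops.
Total rows emitted: 8.

8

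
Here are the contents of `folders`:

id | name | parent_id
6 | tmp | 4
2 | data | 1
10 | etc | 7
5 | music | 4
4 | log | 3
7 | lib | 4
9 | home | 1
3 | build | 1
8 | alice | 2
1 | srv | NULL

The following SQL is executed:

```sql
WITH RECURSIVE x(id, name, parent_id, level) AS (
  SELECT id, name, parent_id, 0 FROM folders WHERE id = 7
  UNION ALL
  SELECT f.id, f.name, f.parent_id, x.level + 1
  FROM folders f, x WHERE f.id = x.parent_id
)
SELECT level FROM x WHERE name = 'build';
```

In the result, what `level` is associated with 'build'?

2

Base: id=7 (lib), parent_id=4, level 0.
Iteration 1: join on id=4 -> log (id 4, parent_id=3, level 1).
Iteration 2: join on id=3 -> build (id 3, parent_id=1, level 2).
Iteration 3: join on id=1 -> srv (id 1, parent_id=NULL, level 3).
Iteration 4: parent_id is NULL; no match; recursion stops.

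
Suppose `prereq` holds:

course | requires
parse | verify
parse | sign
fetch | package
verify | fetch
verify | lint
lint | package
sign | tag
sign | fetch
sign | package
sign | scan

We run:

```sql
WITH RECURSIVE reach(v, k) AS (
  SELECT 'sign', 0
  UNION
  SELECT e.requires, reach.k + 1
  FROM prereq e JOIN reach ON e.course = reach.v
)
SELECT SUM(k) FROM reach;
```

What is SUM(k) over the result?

6

Base: (sign, k=0).
Iteration 1: edges from {sign} -> (fetch, k=1), (package, k=1), (scan, k=1), (tag, k=1).
Iteration 2: edges from {fetch,package,scan,tag} -> (package, k=2).
Iteration 3: no outgoing edges from {package}; recursion stops.
SUM(k) = 0 + 1 + 1 + 1 + 1 + 2 = 6.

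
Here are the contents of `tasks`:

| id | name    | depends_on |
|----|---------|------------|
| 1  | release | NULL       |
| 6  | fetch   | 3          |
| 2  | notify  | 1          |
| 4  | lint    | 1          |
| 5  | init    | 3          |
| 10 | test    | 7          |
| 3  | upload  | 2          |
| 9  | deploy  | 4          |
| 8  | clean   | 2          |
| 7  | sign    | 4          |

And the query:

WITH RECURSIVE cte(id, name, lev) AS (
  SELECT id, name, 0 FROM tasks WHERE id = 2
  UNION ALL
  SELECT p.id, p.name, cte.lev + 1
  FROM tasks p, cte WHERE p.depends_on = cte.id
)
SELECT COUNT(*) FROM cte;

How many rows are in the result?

Base: id=2 (notify) at lev 0.
Iteration 1: rows with depends_on in {2} -> upload (id 3, lev 1), clean (id 8, lev 1).
Iteration 2: rows with depends_on in {3,8} -> init (id 5, lev 2), fetch (id 6, lev 2).
Iteration 3: no rows with depends_on in {5,6}; recursion stops.
Total rows emitted: 5.

5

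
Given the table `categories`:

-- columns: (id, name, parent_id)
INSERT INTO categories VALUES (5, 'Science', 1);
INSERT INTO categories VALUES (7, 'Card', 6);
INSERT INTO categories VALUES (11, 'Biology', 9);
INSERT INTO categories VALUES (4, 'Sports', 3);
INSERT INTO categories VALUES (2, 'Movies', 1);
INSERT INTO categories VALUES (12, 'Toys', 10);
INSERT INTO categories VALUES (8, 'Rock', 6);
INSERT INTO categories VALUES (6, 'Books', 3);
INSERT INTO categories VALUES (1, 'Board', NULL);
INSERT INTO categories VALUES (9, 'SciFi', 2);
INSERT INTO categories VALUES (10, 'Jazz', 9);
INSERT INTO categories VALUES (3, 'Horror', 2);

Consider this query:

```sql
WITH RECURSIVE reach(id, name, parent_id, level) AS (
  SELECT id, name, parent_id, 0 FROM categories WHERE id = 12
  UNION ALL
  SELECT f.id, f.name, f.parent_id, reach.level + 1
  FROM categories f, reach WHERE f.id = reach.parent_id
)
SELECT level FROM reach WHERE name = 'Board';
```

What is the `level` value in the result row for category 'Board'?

4

Base: id=12 (Toys), parent_id=10, level 0.
Iteration 1: join on id=10 -> Jazz (id 10, parent_id=9, level 1).
Iteration 2: join on id=9 -> SciFi (id 9, parent_id=2, level 2).
Iteration 3: join on id=2 -> Movies (id 2, parent_id=1, level 3).
Iteration 4: join on id=1 -> Board (id 1, parent_id=NULL, level 4).
Iteration 5: parent_id is NULL; no match; recursion stops.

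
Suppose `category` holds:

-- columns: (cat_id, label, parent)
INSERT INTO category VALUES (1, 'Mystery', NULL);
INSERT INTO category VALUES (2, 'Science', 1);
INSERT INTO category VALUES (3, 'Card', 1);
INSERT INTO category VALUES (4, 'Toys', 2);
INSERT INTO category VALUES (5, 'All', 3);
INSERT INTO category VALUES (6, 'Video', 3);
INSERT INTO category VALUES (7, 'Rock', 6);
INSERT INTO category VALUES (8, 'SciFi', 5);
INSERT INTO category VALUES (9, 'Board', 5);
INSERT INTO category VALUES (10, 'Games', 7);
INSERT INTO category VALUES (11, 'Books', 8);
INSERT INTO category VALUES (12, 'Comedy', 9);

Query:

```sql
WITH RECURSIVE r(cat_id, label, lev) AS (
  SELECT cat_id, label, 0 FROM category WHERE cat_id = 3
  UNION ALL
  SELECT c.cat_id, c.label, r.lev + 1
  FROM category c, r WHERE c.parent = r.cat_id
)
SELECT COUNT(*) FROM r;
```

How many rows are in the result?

Base: cat_id=3 (Card) at lev 0.
Iteration 1: rows with parent in {3} -> All (id 5, lev 1), Video (id 6, lev 1).
Iteration 2: rows with parent in {5,6} -> Rock (id 7, lev 2), SciFi (id 8, lev 2), Board (id 9, lev 2).
Iteration 3: rows with parent in {7,8,9} -> Games (id 10, lev 3), Books (id 11, lev 3), Comedy (id 12, lev 3).
Iteration 4: no rows with parent in {10,11,12}; recursion stops.
Total rows emitted: 9.

9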